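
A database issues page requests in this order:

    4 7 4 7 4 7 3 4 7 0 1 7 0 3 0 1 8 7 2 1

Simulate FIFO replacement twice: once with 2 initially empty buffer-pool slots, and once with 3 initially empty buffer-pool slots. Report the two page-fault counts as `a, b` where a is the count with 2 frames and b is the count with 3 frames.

15, 13

2 frames: F F . . . . F F F F F F F F . F F F F F → 15 faults.
3 frames: F F . . . . F . . F F F . F F F F F F F → 13 faults.
13 < 15: adding a frame reduced faults, as is typical.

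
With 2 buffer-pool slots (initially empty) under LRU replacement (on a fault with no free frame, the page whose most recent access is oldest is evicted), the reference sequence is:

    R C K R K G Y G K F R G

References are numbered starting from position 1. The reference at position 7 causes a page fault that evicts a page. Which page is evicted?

K

pos 1: R -> miss, frames [R]
pos 2: C -> miss, frames [R, C]
pos 3: K -> miss, evict R, frames [C, K]
pos 4: R -> miss, evict C, frames [K, R]
pos 5: K -> hit
pos 6: G -> miss, evict R, frames [K, G]
pos 7: Y -> miss, evict K, frames [G, Y]
At position 7, page K is evicted.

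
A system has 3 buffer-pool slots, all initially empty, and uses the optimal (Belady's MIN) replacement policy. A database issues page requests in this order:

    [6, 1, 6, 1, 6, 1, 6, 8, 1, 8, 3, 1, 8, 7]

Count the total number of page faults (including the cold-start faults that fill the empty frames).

6: miss, frames (6)
1: miss, frames (6 1)
6: hit
1: hit
6: hit
1: hit
6: hit
8: miss, frames (6 1 8)
1: hit
8: hit
3: miss, evict 6, frames (1 8 3)
1: hit
8: hit
7: miss, evict 3, frames (1 8 7)
Page faults: 5.

5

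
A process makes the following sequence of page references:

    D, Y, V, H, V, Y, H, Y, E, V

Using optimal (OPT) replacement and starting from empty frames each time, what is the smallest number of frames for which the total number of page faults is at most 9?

2

f=1: 10 faults
f=2: 7 faults
f=3: 5 faults
f=4: 5 faults
f=5: 5 faults
Smallest f with faults ≤ 9 is 2.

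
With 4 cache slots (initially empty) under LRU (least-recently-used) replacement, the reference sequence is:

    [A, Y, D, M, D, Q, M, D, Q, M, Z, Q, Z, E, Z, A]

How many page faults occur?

A → fault, frames {A}
Y → fault, frames {A,Y}
D → fault, frames {A,Y,D}
M → fault, frames {A,Y,D,M}
D → hit
Q → fault, evict A, frames {Y,M,D,Q}
M → hit
D → hit
Q → hit
M → hit
Z → fault, evict Y, frames {D,Q,M,Z}
Q → hit
Z → hit
E → fault, evict D, frames {M,Q,Z,E}
Z → hit
A → fault, evict M, frames {Q,E,Z,A}
Page faults: 8.

8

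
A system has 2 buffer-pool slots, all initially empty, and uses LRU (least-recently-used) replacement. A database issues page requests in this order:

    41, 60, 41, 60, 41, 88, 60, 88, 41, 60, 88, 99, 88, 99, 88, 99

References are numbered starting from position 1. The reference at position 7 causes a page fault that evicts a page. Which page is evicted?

pos 1: 41 -> fault, frames [41]
pos 2: 60 -> fault, frames [41, 60]
pos 3: 41 -> hit
pos 4: 60 -> hit
pos 5: 41 -> hit
pos 6: 88 -> fault, evict 60, frames [41, 88]
pos 7: 60 -> fault, evict 41, frames [88, 60]
At position 7, page 41 is evicted.

41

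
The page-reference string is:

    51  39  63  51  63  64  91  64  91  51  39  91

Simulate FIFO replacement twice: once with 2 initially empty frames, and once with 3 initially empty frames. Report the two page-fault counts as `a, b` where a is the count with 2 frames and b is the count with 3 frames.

9, 7

2 frames: F F F F . F F . . F F F → 9 faults.
3 frames: F F F . . F F . . F F . → 7 faults.
7 < 9: adding a frame reduced faults, as is typical.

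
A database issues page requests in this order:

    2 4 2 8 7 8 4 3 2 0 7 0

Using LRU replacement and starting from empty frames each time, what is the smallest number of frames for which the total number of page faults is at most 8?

f=1: 12 faults
f=2: 9 faults
f=3: 9 faults
f=4: 8 faults
f=5: 7 faults
f=6: 6 faults
Smallest f with faults ≤ 8 is 4.

4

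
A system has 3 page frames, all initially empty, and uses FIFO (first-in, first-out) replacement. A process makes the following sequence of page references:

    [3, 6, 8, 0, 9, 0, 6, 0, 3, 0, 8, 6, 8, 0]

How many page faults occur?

10

3 → fault, frames [3]
6 → fault, frames [3, 6]
8 → fault, frames [3, 6, 8]
0 → fault, evict 3, frames [6, 8, 0]
9 → fault, evict 6, frames [8, 0, 9]
0 → hit
6 → fault, evict 8, frames [0, 9, 6]
0 → hit
3 → fault, evict 0, frames [9, 6, 3]
0 → fault, evict 9, frames [6, 3, 0]
8 → fault, evict 6, frames [3, 0, 8]
6 → fault, evict 3, frames [0, 8, 6]
8 → hit
0 → hit
Page faults: 10.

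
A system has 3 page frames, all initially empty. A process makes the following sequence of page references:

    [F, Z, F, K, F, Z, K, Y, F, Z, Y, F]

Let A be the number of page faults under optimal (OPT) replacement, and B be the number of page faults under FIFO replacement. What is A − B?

-2

Under OPT: F F . F . . . F . . . . → 4 faults.
Under FIFO: F F . F . . . F F F . . → 6 faults.
A − B = 4 − 6 = -2.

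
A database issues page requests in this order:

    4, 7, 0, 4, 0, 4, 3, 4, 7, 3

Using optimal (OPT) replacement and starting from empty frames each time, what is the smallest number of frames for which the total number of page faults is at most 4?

3

f=1: 10 faults
f=2: 5 faults
f=3: 4 faults
f=4: 4 faults
Smallest f with faults ≤ 4 is 3.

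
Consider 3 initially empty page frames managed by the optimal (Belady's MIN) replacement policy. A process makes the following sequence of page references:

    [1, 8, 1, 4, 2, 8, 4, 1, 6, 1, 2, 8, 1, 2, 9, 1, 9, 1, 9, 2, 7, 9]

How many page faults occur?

9

1 → miss, frames {1}
8 → miss, frames {1,8}
1 → hit
4 → miss, frames {1,8,4}
2 → miss, evict 1, frames {8,4,2}
8 → hit
4 → hit
1 → miss, evict 4, frames {8,2,1}
6 → miss, evict 8, frames {2,1,6}
1 → hit
2 → hit
8 → miss, evict 6, frames {2,1,8}
1 → hit
2 → hit
9 → miss, evict 8, frames {2,1,9}
1 → hit
9 → hit
1 → hit
9 → hit
2 → hit
7 → miss, evict 1, frames {2,9,7}
9 → hit
Page faults: 9.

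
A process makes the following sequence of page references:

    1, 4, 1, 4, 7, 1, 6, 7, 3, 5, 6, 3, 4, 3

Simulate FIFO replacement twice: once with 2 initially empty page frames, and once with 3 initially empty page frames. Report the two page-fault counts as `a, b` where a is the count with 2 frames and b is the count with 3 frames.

11, 7

2 frames: F F . . F F F F F F F F F . → 11 faults.
3 frames: F F . . F . F . F F . . F . → 7 faults.
7 < 11: adding a frame reduced faults, as is typical.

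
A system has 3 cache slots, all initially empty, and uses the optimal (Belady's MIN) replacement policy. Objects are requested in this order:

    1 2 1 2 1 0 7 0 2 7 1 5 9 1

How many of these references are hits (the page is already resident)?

1: miss, frames (1)
2: miss, frames (1 2)
1: hit
2: hit
1: hit
0: miss, frames (1 2 0)
7: miss, evict 1, frames (2 0 7)
0: hit
2: hit
7: hit
1: miss, evict 7, frames (2 0 1)
5: miss, evict 0, frames (2 1 5)
9: miss, evict 5, frames (2 1 9)
1: hit
Hits: 7.

7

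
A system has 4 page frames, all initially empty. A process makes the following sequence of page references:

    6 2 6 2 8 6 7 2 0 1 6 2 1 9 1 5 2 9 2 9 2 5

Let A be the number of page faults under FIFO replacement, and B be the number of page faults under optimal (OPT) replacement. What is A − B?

Under FIFO: F F . . F . F . F F F F . F . F . . . . . . → 10 faults.
Under OPT: F F . . F . F . F F . . . F . F . . . . . . → 8 faults.
A − B = 10 − 8 = 2.

2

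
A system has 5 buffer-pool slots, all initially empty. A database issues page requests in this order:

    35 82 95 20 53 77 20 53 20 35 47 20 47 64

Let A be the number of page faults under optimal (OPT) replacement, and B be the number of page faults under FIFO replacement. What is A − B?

Under OPT: F F F F F F . . . . F . . F → 8 faults.
Under FIFO: F F F F F F . . . F F . . F → 9 faults.
A − B = 8 − 9 = -1.

-1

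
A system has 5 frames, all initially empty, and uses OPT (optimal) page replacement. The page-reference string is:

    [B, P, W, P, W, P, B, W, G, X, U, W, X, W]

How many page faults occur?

6

B → fault, frames (B)
P → fault, frames (B P)
W → fault, frames (B P W)
P → hit
W → hit
P → hit
B → hit
W → hit
G → fault, frames (B P W G)
X → fault, frames (B P W G X)
U → fault, evict G, frames (B P W X U)
W → hit
X → hit
W → hit
Page faults: 6.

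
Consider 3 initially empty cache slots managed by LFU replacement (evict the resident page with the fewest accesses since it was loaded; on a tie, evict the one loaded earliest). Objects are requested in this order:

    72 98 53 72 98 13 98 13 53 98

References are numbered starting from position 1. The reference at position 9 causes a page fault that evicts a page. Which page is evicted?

pos 1: 72 → fault, frames [72]
pos 2: 98 → fault, frames [72, 98]
pos 3: 53 → fault, frames [72, 98, 53]
pos 4: 72 → hit
pos 5: 98 → hit
pos 6: 13 → fault, evict 53, frames [72, 98, 13]
pos 7: 98 → hit
pos 8: 13 → hit
pos 9: 53 → fault, evict 72, frames [98, 13, 53]
At position 9, page 72 is evicted.

72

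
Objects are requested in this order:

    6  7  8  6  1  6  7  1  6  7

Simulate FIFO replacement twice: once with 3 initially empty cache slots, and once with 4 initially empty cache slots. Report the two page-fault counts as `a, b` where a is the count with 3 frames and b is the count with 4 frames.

6, 4

3 frames: F F F . F F F . . . → 6 faults.
4 frames: F F F . F . . . . . → 4 faults.
4 < 6: adding a frame reduced faults, as is typical.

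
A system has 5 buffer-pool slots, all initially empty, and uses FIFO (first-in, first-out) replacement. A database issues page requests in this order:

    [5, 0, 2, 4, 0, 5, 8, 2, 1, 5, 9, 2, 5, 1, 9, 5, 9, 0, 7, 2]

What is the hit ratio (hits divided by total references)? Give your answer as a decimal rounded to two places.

0.45

5: fault, frames [5]
0: fault, frames [5, 0]
2: fault, frames [5, 0, 2]
4: fault, frames [5, 0, 2, 4]
0: hit
5: hit
8: fault, frames [5, 0, 2, 4, 8]
2: hit
1: fault, evict 5, frames [0, 2, 4, 8, 1]
5: fault, evict 0, frames [2, 4, 8, 1, 5]
9: fault, evict 2, frames [4, 8, 1, 5, 9]
2: fault, evict 4, frames [8, 1, 5, 9, 2]
5: hit
1: hit
9: hit
5: hit
9: hit
0: fault, evict 8, frames [1, 5, 9, 2, 0]
7: fault, evict 1, frames [5, 9, 2, 0, 7]
2: hit
Hits: 9 of 20 references → 9/20 = 0.4500.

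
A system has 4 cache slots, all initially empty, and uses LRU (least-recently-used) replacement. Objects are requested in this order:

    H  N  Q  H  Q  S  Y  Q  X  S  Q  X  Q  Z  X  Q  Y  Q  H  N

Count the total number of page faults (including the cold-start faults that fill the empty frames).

10

H -> fault, frames (H)
N -> fault, frames (H N)
Q -> fault, frames (H N Q)
H -> hit
Q -> hit
S -> fault, frames (N H Q S)
Y -> fault, evict N, frames (H Q S Y)
Q -> hit
X -> fault, evict H, frames (S Y Q X)
S -> hit
Q -> hit
X -> hit
Q -> hit
Z -> fault, evict Y, frames (S X Q Z)
X -> hit
Q -> hit
Y -> fault, evict S, frames (Z X Q Y)
Q -> hit
H -> fault, evict Z, frames (X Y Q H)
N -> fault, evict X, frames (Y Q H N)
Page faults: 10.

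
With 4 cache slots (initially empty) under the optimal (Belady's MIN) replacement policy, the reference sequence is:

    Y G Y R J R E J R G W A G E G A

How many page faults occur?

7

Y -> fault, frames [Y]
G -> fault, frames [Y, G]
Y -> hit
R -> fault, frames [Y, G, R]
J -> fault, frames [Y, G, R, J]
R -> hit
E -> fault, evict Y, frames [G, R, J, E]
J -> hit
R -> hit
G -> hit
W -> fault, evict J, frames [G, R, E, W]
A -> fault, evict W, frames [G, R, E, A]
G -> hit
E -> hit
G -> hit
A -> hit
Page faults: 7.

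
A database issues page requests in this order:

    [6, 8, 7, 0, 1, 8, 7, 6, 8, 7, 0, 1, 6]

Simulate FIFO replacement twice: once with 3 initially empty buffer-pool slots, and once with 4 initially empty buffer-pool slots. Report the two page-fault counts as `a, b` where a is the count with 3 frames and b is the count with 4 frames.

10, 11

3 frames: F F F F F F F F . . F F . → 10 faults.
4 frames: F F F F F . . F F F F F F → 11 faults.
11 > 10: adding a frame increased faults — Belady's anomaly.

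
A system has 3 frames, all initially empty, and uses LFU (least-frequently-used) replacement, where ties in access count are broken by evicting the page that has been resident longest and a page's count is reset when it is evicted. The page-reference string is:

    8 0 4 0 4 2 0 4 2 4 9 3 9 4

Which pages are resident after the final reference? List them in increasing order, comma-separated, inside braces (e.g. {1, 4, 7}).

{0, 4, 9}

8 → miss, frames [8]
0 → miss, frames [8, 0]
4 → miss, frames [8, 0, 4]
0 → hit
4 → hit
2 → miss, evict 8, frames [0, 4, 2]
0 → hit
4 → hit
2 → hit
4 → hit
9 → miss, evict 2, frames [0, 4, 9]
3 → miss, evict 9, frames [0, 4, 3]
9 → miss, evict 3, frames [0, 4, 9]
4 → hit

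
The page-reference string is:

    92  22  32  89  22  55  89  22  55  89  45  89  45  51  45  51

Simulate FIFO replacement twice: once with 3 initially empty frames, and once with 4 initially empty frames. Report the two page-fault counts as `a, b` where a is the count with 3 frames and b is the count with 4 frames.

9, 7

3 frames: F F F F . F . F . . F F . F . . → 9 faults.
4 frames: F F F F . F . . . . F . . F . . → 7 faults.
7 < 9: adding a frame reduced faults, as is typical.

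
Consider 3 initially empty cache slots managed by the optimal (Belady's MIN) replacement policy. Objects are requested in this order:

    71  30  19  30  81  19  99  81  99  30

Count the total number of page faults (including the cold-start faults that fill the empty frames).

71: miss, frames {71}
30: miss, frames {71,30}
19: miss, frames {71,30,19}
30: hit
81: miss, evict 71, frames {30,19,81}
19: hit
99: miss, evict 19, frames {30,81,99}
81: hit
99: hit
30: hit
Page faults: 5.

5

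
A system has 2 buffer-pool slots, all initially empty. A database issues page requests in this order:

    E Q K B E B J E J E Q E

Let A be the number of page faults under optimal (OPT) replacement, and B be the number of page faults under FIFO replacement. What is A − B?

-2

Under OPT: F F F F . . F . . . F . → 6 faults.
Under FIFO: F F F F F . F . . . F F → 8 faults.
A − B = 6 − 8 = -2.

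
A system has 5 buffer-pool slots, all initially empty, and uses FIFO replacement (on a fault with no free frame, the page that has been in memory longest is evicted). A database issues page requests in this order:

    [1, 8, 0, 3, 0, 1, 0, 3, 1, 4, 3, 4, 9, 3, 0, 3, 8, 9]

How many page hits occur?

12

1: miss, frames (1)
8: miss, frames (1 8)
0: miss, frames (1 8 0)
3: miss, frames (1 8 0 3)
0: hit
1: hit
0: hit
3: hit
1: hit
4: miss, frames (1 8 0 3 4)
3: hit
4: hit
9: miss, evict 1, frames (8 0 3 4 9)
3: hit
0: hit
3: hit
8: hit
9: hit
Hits: 12.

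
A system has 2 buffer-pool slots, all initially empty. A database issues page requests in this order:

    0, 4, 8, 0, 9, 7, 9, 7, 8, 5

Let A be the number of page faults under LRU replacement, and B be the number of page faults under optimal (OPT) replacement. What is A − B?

Under LRU: F F F F F F . . F F → 8 faults.
Under OPT: F F F . F F . . F F → 7 faults.
A − B = 8 − 7 = 1.

1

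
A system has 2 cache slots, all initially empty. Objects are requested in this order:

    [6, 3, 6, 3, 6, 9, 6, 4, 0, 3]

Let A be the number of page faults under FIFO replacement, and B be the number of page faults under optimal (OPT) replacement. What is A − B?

Under FIFO: F F . . . F F F F F → 7 faults.
Under OPT: F F . . . F . F F F → 6 faults.
A − B = 7 − 6 = 1.

1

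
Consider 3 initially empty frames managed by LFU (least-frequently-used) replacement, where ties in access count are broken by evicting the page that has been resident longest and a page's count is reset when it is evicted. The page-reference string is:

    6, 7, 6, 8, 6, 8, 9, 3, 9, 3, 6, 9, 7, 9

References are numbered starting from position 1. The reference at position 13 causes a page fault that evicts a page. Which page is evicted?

pos 1: 6 → miss, frames {6}
pos 2: 7 → miss, frames {6,7}
pos 3: 6 → hit
pos 4: 8 → miss, frames {6,7,8}
pos 5: 6 → hit
pos 6: 8 → hit
pos 7: 9 → miss, evict 7, frames {6,8,9}
pos 8: 3 → miss, evict 9, frames {6,8,3}
pos 9: 9 → miss, evict 3, frames {6,8,9}
pos 10: 3 → miss, evict 9, frames {6,8,3}
pos 11: 6 → hit
pos 12: 9 → miss, evict 3, frames {6,8,9}
pos 13: 7 → miss, evict 9, frames {6,8,7}
At position 13, page 9 is evicted.

9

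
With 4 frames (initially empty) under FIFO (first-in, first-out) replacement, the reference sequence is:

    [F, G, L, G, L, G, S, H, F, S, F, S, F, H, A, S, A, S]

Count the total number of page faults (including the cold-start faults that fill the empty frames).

F -> fault, frames [F]
G -> fault, frames [F, G]
L -> fault, frames [F, G, L]
G -> hit
L -> hit
G -> hit
S -> fault, frames [F, G, L, S]
H -> fault, evict F, frames [G, L, S, H]
F -> fault, evict G, frames [L, S, H, F]
S -> hit
F -> hit
S -> hit
F -> hit
H -> hit
A -> fault, evict L, frames [S, H, F, A]
S -> hit
A -> hit
S -> hit
Page faults: 7.

7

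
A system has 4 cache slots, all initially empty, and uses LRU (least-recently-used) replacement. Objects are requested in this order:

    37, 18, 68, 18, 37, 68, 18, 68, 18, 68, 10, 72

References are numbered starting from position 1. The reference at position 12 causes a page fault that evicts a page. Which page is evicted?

pos 1: 37: fault, frames [37]
pos 2: 18: fault, frames [37, 18]
pos 3: 68: fault, frames [37, 18, 68]
pos 4: 18: hit
pos 5: 37: hit
pos 6: 68: hit
pos 7: 18: hit
pos 8: 68: hit
pos 9: 18: hit
pos 10: 68: hit
pos 11: 10: fault, frames [37, 18, 68, 10]
pos 12: 72: fault, evict 37, frames [18, 68, 10, 72]
At position 12, page 37 is evicted.

37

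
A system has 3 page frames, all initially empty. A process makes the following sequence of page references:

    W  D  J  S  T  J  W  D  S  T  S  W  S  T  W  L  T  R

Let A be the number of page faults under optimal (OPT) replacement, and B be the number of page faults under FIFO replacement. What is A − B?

-3

Under OPT: F F F F F . . F F . . . . . . F . F → 9 faults.
Under FIFO: F F F F F . F F F F . F . . . F . F → 12 faults.
A − B = 9 − 12 = -3.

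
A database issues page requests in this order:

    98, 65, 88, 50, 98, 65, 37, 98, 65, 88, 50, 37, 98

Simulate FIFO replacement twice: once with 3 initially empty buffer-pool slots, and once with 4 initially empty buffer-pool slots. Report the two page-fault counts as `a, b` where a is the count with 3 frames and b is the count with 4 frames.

10, 11

3 frames: F F F F F F F . . F F . F → 10 faults.
4 frames: F F F F . . F F F F F F F → 11 faults.
11 > 10: adding a frame increased faults — Belady's anomaly.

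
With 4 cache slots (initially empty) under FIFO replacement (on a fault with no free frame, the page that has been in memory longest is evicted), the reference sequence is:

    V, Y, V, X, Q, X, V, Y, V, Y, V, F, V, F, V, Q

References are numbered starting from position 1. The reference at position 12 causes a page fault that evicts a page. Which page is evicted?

V

pos 1: V -> miss, frames {V}
pos 2: Y -> miss, frames {V,Y}
pos 3: V -> hit
pos 4: X -> miss, frames {V,Y,X}
pos 5: Q -> miss, frames {V,Y,X,Q}
pos 6: X -> hit
pos 7: V -> hit
pos 8: Y -> hit
pos 9: V -> hit
pos 10: Y -> hit
pos 11: V -> hit
pos 12: F -> miss, evict V, frames {Y,X,Q,F}
At position 12, page V is evicted.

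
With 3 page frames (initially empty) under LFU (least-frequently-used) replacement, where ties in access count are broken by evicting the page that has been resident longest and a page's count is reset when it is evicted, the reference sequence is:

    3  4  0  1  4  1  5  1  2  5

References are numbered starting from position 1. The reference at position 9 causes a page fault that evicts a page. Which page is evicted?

pos 1: 3: fault, frames (3)
pos 2: 4: fault, frames (3 4)
pos 3: 0: fault, frames (3 4 0)
pos 4: 1: fault, evict 3, frames (4 0 1)
pos 5: 4: hit
pos 6: 1: hit
pos 7: 5: fault, evict 0, frames (4 1 5)
pos 8: 1: hit
pos 9: 2: fault, evict 5, frames (4 1 2)
At position 9, page 5 is evicted.

5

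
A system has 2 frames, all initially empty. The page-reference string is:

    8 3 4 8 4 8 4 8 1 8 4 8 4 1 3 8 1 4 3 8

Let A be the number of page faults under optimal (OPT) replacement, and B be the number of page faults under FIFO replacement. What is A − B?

Under OPT: F F F . . . . . F . F . . F F . F F . F → 10 faults.
Under FIFO: F F F F . . . . F . F F . F F F F F F F → 14 faults.
A − B = 10 − 14 = -4.

-4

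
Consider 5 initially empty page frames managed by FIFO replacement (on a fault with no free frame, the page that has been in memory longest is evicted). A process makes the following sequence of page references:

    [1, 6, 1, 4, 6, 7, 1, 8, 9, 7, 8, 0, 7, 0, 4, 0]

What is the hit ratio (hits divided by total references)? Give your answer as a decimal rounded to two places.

0.56

1 → fault, frames (1)
6 → fault, frames (1 6)
1 → hit
4 → fault, frames (1 6 4)
6 → hit
7 → fault, frames (1 6 4 7)
1 → hit
8 → fault, frames (1 6 4 7 8)
9 → fault, evict 1, frames (6 4 7 8 9)
7 → hit
8 → hit
0 → fault, evict 6, frames (4 7 8 9 0)
7 → hit
0 → hit
4 → hit
0 → hit
Hits: 9 of 16 references → 9/16 = 0.5625.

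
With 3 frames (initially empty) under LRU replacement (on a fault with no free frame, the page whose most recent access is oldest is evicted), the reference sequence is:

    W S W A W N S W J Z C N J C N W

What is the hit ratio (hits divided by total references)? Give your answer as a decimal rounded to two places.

W: fault, frames {W}
S: fault, frames {W,S}
W: hit
A: fault, frames {S,W,A}
W: hit
N: fault, evict S, frames {A,W,N}
S: fault, evict A, frames {W,N,S}
W: hit
J: fault, evict N, frames {S,W,J}
Z: fault, evict S, frames {W,J,Z}
C: fault, evict W, frames {J,Z,C}
N: fault, evict J, frames {Z,C,N}
J: fault, evict Z, frames {C,N,J}
C: hit
N: hit
W: fault, evict J, frames {C,N,W}
Hits: 5 of 16 references → 5/16 = 0.3125.

0.31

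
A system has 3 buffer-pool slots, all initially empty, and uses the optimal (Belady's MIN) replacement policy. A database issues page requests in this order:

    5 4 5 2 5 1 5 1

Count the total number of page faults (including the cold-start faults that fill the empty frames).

5 → miss, frames (5)
4 → miss, frames (5 4)
5 → hit
2 → miss, frames (5 4 2)
5 → hit
1 → miss, evict 2, frames (5 4 1)
5 → hit
1 → hit
Page faults: 4.

4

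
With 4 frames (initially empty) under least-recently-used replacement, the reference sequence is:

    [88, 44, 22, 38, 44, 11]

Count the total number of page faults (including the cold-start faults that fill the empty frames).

5

88 -> miss, frames {88}
44 -> miss, frames {88,44}
22 -> miss, frames {88,44,22}
38 -> miss, frames {88,44,22,38}
44 -> hit
11 -> miss, evict 88, frames {22,38,44,11}
Page faults: 5.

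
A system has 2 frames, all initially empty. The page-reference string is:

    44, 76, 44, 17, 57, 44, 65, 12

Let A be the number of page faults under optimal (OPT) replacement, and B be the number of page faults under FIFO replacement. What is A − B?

-1

Under OPT: F F . F F . F F → 6 faults.
Under FIFO: F F . F F F F F → 7 faults.
A − B = 6 − 7 = -1.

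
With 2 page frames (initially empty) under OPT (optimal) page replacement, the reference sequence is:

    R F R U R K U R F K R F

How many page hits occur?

5

R -> fault, frames [R]
F -> fault, frames [R, F]
R -> hit
U -> fault, evict F, frames [R, U]
R -> hit
K -> fault, evict R, frames [U, K]
U -> hit
R -> fault, evict U, frames [K, R]
F -> fault, evict R, frames [K, F]
K -> hit
R -> fault, evict K, frames [F, R]
F -> hit
Hits: 5.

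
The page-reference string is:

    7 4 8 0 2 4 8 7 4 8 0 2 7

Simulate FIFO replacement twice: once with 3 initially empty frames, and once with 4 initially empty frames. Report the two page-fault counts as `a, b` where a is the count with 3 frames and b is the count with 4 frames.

10, 11

3 frames: F F F F F F F F . . F F . → 10 faults.
4 frames: F F F F F . . F F F F F F → 11 faults.
11 > 10: adding a frame increased faults — Belady's anomaly.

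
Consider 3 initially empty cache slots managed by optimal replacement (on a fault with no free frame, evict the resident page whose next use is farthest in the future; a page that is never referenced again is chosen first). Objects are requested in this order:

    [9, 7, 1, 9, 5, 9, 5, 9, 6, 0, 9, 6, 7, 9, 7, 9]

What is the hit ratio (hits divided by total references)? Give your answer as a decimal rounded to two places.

0.56

9 -> miss, frames (9)
7 -> miss, frames (9 7)
1 -> miss, frames (9 7 1)
9 -> hit
5 -> miss, evict 1, frames (9 7 5)
9 -> hit
5 -> hit
9 -> hit
6 -> miss, evict 5, frames (9 7 6)
0 -> miss, evict 7, frames (9 6 0)
9 -> hit
6 -> hit
7 -> miss, evict 0, frames (9 6 7)
9 -> hit
7 -> hit
9 -> hit
Hits: 9 of 16 references → 9/16 = 0.5625.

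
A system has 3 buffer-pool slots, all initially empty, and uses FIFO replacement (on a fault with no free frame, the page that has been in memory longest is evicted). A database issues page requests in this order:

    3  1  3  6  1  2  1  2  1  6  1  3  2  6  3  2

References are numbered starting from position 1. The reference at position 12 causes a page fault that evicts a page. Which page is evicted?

1

pos 1: 3 → fault, frames (3)
pos 2: 1 → fault, frames (3 1)
pos 3: 3 → hit
pos 4: 6 → fault, frames (3 1 6)
pos 5: 1 → hit
pos 6: 2 → fault, evict 3, frames (1 6 2)
pos 7: 1 → hit
pos 8: 2 → hit
pos 9: 1 → hit
pos 10: 6 → hit
pos 11: 1 → hit
pos 12: 3 → fault, evict 1, frames (6 2 3)
At position 12, page 1 is evicted.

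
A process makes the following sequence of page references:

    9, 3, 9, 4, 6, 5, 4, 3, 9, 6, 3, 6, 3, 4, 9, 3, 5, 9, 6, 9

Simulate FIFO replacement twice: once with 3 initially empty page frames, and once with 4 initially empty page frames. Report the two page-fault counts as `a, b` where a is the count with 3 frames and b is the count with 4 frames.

3 frames: F F . F F F . F F F . . . F . F F F F . → 13 faults.
4 frames: F F . F F F . . F . F . . F . . . . F . → 9 faults.
9 < 13: adding a frame reduced faults, as is typical.

13, 9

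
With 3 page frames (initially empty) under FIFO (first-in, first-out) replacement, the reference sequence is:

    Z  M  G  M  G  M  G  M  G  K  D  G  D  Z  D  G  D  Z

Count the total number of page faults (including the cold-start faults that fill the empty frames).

Z: miss, frames [Z]
M: miss, frames [Z, M]
G: miss, frames [Z, M, G]
M: hit
G: hit
M: hit
G: hit
M: hit
G: hit
K: miss, evict Z, frames [M, G, K]
D: miss, evict M, frames [G, K, D]
G: hit
D: hit
Z: miss, evict G, frames [K, D, Z]
D: hit
G: miss, evict K, frames [D, Z, G]
D: hit
Z: hit
Page faults: 7.

7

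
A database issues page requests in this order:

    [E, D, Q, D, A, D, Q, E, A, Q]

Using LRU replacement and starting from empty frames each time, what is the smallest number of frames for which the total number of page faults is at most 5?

f=1: 10 faults
f=2: 8 faults
f=3: 6 faults
f=4: 4 faults
Smallest f with faults ≤ 5 is 4.

4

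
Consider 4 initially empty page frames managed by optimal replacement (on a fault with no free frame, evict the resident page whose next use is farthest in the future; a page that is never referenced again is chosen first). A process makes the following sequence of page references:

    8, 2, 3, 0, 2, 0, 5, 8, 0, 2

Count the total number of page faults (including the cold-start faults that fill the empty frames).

8 -> fault, frames {8}
2 -> fault, frames {8,2}
3 -> fault, frames {8,2,3}
0 -> fault, frames {8,2,3,0}
2 -> hit
0 -> hit
5 -> fault, evict 3, frames {8,2,0,5}
8 -> hit
0 -> hit
2 -> hit
Page faults: 5.

5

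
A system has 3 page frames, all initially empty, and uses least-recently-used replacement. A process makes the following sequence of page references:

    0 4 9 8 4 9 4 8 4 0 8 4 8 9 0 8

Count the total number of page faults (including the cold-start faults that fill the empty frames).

0 → miss, frames (0)
4 → miss, frames (0 4)
9 → miss, frames (0 4 9)
8 → miss, evict 0, frames (4 9 8)
4 → hit
9 → hit
4 → hit
8 → hit
4 → hit
0 → miss, evict 9, frames (8 4 0)
8 → hit
4 → hit
8 → hit
9 → miss, evict 0, frames (4 8 9)
0 → miss, evict 4, frames (8 9 0)
8 → hit
Page faults: 7.

7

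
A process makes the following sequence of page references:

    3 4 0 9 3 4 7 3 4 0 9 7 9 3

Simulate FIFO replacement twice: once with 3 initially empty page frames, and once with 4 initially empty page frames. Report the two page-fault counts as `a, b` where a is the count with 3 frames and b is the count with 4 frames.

3 frames: F F F F F F F . . F F . . F → 10 faults.
4 frames: F F F F . . F F F F F F . F → 11 faults.
11 > 10: adding a frame increased faults — Belady's anomaly.

10, 11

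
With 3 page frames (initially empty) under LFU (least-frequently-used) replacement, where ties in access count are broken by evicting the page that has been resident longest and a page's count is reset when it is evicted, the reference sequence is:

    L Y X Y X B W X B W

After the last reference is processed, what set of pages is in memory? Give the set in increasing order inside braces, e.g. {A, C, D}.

{W, X, Y}

L → miss, frames [L]
Y → miss, frames [L, Y]
X → miss, frames [L, Y, X]
Y → hit
X → hit
B → miss, evict L, frames [Y, X, B]
W → miss, evict B, frames [Y, X, W]
X → hit
B → miss, evict W, frames [Y, X, B]
W → miss, evict B, frames [Y, X, W]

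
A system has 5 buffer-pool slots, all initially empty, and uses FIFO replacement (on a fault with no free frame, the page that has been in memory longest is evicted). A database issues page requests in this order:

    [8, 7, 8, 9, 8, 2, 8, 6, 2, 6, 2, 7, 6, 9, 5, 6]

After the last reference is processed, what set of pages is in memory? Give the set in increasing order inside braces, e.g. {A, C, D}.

{2, 5, 6, 7, 9}

8 -> miss, frames [8]
7 -> miss, frames [8, 7]
8 -> hit
9 -> miss, frames [8, 7, 9]
8 -> hit
2 -> miss, frames [8, 7, 9, 2]
8 -> hit
6 -> miss, frames [8, 7, 9, 2, 6]
2 -> hit
6 -> hit
2 -> hit
7 -> hit
6 -> hit
9 -> hit
5 -> miss, evict 8, frames [7, 9, 2, 6, 5]
6 -> hit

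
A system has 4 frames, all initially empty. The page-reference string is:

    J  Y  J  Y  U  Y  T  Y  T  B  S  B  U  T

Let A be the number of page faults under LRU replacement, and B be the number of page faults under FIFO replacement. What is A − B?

1

Under LRU: F F . . F . F . . F F . F . → 7 faults.
Under FIFO: F F . . F . F . . F F . . . → 6 faults.
A − B = 7 − 6 = 1.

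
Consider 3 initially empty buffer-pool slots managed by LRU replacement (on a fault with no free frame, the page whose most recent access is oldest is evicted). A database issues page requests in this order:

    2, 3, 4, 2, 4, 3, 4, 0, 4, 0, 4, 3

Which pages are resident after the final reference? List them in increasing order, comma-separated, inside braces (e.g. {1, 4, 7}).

2 -> miss, frames [2]
3 -> miss, frames [2, 3]
4 -> miss, frames [2, 3, 4]
2 -> hit
4 -> hit
3 -> hit
4 -> hit
0 -> miss, evict 2, frames [3, 4, 0]
4 -> hit
0 -> hit
4 -> hit
3 -> hit

{0, 3, 4}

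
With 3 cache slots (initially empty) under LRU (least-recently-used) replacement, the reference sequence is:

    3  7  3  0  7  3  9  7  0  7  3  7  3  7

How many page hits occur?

3 → fault, frames (3)
7 → fault, frames (3 7)
3 → hit
0 → fault, frames (7 3 0)
7 → hit
3 → hit
9 → fault, evict 0, frames (7 3 9)
7 → hit
0 → fault, evict 3, frames (9 7 0)
7 → hit
3 → fault, evict 9, frames (0 7 3)
7 → hit
3 → hit
7 → hit
Hits: 8.

8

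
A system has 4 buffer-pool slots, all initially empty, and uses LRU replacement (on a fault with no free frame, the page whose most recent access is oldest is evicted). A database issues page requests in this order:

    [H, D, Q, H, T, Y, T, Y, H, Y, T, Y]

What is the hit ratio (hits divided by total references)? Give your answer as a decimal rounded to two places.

H -> fault, frames [H]
D -> fault, frames [H, D]
Q -> fault, frames [H, D, Q]
H -> hit
T -> fault, frames [D, Q, H, T]
Y -> fault, evict D, frames [Q, H, T, Y]
T -> hit
Y -> hit
H -> hit
Y -> hit
T -> hit
Y -> hit
Hits: 7 of 12 references → 7/12 = 0.5833.

0.58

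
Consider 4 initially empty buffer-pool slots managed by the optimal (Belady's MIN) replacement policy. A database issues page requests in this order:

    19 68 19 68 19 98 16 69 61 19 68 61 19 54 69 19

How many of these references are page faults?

7

19 -> miss, frames {19}
68 -> miss, frames {19,68}
19 -> hit
68 -> hit
19 -> hit
98 -> miss, frames {19,68,98}
16 -> miss, frames {19,68,98,16}
69 -> miss, evict 16, frames {19,68,98,69}
61 -> miss, evict 98, frames {19,68,69,61}
19 -> hit
68 -> hit
61 -> hit
19 -> hit
54 -> miss, evict 61, frames {19,68,69,54}
69 -> hit
19 -> hit
Page faults: 7.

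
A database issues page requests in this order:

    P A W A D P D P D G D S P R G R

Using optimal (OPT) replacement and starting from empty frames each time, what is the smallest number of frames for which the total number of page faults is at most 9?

f=1: 16 faults
f=2: 9 faults
f=3: 7 faults
f=4: 7 faults
f=5: 7 faults
f=6: 7 faults
f=7: 7 faults
Smallest f with faults ≤ 9 is 2.

2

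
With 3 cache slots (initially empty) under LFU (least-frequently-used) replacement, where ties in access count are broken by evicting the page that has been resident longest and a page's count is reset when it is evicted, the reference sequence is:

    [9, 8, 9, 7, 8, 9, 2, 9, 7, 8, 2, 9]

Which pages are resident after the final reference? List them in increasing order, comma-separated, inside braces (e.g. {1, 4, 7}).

{2, 8, 9}

9 -> fault, frames [9]
8 -> fault, frames [9, 8]
9 -> hit
7 -> fault, frames [9, 8, 7]
8 -> hit
9 -> hit
2 -> fault, evict 7, frames [9, 8, 2]
9 -> hit
7 -> fault, evict 2, frames [9, 8, 7]
8 -> hit
2 -> fault, evict 7, frames [9, 8, 2]
9 -> hit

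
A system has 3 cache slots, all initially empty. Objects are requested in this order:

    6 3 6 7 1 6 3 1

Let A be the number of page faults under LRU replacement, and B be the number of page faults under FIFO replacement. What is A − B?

Under LRU: F F . F F . F . → 5 faults.
Under FIFO: F F . F F F F . → 6 faults.
A − B = 5 − 6 = -1.

-1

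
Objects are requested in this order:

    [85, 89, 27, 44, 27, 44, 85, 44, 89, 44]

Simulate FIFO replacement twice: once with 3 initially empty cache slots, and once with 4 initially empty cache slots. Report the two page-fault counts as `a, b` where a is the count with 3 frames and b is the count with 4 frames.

6, 4

3 frames: F F F F . . F . F . → 6 faults.
4 frames: F F F F . . . . . . → 4 faults.
4 < 6: adding a frame reduced faults, as is typical.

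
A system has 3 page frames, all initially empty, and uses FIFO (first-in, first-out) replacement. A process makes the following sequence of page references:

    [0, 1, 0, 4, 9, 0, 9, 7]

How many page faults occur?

0 -> fault, frames (0)
1 -> fault, frames (0 1)
0 -> hit
4 -> fault, frames (0 1 4)
9 -> fault, evict 0, frames (1 4 9)
0 -> fault, evict 1, frames (4 9 0)
9 -> hit
7 -> fault, evict 4, frames (9 0 7)
Page faults: 6.

6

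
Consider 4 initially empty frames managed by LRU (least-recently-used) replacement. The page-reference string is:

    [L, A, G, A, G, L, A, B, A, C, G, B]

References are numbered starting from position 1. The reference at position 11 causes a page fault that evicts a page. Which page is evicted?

L

pos 1: L → miss, frames (L)
pos 2: A → miss, frames (L A)
pos 3: G → miss, frames (L A G)
pos 4: A → hit
pos 5: G → hit
pos 6: L → hit
pos 7: A → hit
pos 8: B → miss, frames (G L A B)
pos 9: A → hit
pos 10: C → miss, evict G, frames (L B A C)
pos 11: G → miss, evict L, frames (B A C G)
At position 11, page L is evicted.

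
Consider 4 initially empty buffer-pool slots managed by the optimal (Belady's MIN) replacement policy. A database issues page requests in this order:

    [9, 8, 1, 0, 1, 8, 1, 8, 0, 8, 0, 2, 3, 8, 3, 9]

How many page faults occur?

6

9: miss, frames (9)
8: miss, frames (9 8)
1: miss, frames (9 8 1)
0: miss, frames (9 8 1 0)
1: hit
8: hit
1: hit
8: hit
0: hit
8: hit
0: hit
2: miss, evict 0, frames (9 8 1 2)
3: miss, evict 2, frames (9 8 1 3)
8: hit
3: hit
9: hit
Page faults: 6.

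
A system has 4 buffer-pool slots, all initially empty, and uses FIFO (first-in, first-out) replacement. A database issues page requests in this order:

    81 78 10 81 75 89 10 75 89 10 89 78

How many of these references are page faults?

81 -> fault, frames (81)
78 -> fault, frames (81 78)
10 -> fault, frames (81 78 10)
81 -> hit
75 -> fault, frames (81 78 10 75)
89 -> fault, evict 81, frames (78 10 75 89)
10 -> hit
75 -> hit
89 -> hit
10 -> hit
89 -> hit
78 -> hit
Page faults: 5.

5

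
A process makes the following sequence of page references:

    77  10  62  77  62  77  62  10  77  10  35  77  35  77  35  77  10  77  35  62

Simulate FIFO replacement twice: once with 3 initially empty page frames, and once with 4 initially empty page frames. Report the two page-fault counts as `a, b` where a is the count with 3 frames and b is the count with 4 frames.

7, 4

3 frames: F F F . . . . . . . F F . . . . F . . F → 7 faults.
4 frames: F F F . . . . . . . F . . . . . . . . . → 4 faults.
4 < 7: adding a frame reduced faults, as is typical.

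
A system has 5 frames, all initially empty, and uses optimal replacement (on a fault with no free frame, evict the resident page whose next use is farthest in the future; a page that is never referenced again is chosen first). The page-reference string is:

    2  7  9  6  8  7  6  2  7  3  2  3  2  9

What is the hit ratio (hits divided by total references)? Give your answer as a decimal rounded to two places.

0.57

2 → miss, frames {2}
7 → miss, frames {2,7}
9 → miss, frames {2,7,9}
6 → miss, frames {2,7,9,6}
8 → miss, frames {2,7,9,6,8}
7 → hit
6 → hit
2 → hit
7 → hit
3 → miss, evict 8, frames {2,7,9,6,3}
2 → hit
3 → hit
2 → hit
9 → hit
Hits: 8 of 14 references → 8/14 = 0.5714.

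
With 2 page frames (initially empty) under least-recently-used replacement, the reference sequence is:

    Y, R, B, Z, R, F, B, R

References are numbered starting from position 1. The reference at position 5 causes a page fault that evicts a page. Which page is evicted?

B

pos 1: Y: miss, frames {Y}
pos 2: R: miss, frames {Y,R}
pos 3: B: miss, evict Y, frames {R,B}
pos 4: Z: miss, evict R, frames {B,Z}
pos 5: R: miss, evict B, frames {Z,R}
At position 5, page B is evicted.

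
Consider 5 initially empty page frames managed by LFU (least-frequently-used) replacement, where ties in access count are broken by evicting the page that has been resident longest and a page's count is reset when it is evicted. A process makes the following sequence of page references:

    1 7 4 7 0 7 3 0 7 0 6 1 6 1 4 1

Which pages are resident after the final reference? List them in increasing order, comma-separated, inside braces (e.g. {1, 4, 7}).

{0, 1, 4, 6, 7}

1 → miss, frames [1]
7 → miss, frames [1, 7]
4 → miss, frames [1, 7, 4]
7 → hit
0 → miss, frames [1, 7, 4, 0]
7 → hit
3 → miss, frames [1, 7, 4, 0, 3]
0 → hit
7 → hit
0 → hit
6 → miss, evict 1, frames [7, 4, 0, 3, 6]
1 → miss, evict 4, frames [7, 0, 3, 6, 1]
6 → hit
1 → hit
4 → miss, evict 3, frames [7, 0, 6, 1, 4]
1 → hit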